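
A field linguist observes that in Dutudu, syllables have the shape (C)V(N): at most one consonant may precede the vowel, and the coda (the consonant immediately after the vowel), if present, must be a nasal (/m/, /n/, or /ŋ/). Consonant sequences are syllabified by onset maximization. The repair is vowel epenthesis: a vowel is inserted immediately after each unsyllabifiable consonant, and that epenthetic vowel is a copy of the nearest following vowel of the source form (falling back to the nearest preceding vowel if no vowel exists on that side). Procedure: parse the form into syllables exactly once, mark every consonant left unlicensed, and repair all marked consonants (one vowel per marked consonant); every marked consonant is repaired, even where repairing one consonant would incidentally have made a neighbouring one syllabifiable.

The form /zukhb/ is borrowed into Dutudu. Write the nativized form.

zukuhubu

Syllabifying with onset maximization leaves /k/, /h/, /b/ stranded (only a nasal (/m/, /n/, or /ŋ/) is licensed in coda position; onsets are limited to one consonant).
Epenthesis after each stranded consonant: /k/ → /ku/, /h/ → /hu/, /b/ → /bu/.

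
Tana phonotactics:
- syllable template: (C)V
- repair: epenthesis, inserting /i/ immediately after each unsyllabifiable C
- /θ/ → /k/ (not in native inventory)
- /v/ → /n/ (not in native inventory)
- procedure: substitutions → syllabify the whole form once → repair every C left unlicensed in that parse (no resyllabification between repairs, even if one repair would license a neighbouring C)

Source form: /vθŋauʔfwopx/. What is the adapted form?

nikiŋauʔifiwopixi

Substitution: /v/ → /n/, /θ/ → /k/, giving /nkŋauʔfwopx/.
The consonants /n/, /k/, /ʔ/, /f/, /p/, /x/ cannot be parsed into a legal (C)V syllable (no codas are permitted; onsets are limited to one consonant).
Each unlicensed consonant becomes the onset of a new syllable: /n/ → /ni/, /k/ → /ki/, /ʔ/ → /ʔi/, /f/ → /fi/, /p/ → /pi/, /x/ → /xi/.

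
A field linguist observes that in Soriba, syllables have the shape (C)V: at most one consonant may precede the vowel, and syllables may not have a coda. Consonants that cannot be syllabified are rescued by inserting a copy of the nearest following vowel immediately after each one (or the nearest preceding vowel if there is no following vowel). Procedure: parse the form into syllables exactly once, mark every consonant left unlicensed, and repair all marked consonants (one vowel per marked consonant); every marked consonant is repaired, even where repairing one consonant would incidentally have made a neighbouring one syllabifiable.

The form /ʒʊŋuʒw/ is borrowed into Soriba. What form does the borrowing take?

The consonants /ʒ/, /w/ cannot be parsed into a legal (C)V syllable (no codas are permitted; onsets are limited to one consonant).
Each unlicensed consonant becomes the onset of a new syllable: /ʒ/ → /ʒu/, /w/ → /wu/.

ʒʊŋuʒuwu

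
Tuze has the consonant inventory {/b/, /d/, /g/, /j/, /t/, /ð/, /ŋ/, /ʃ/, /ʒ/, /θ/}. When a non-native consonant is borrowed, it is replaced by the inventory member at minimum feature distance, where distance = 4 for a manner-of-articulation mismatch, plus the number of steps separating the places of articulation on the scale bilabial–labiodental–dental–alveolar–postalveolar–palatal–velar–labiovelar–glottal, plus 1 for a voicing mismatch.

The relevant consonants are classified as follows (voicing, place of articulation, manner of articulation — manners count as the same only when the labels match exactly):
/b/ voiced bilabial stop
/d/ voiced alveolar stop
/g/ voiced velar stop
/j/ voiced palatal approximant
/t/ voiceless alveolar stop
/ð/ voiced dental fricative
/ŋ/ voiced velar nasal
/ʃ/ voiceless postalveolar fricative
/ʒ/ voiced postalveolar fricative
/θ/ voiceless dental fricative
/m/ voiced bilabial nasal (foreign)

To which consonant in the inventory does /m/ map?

/b/ is closest: manner differs (nasal→stop, +4), place distance 0 (bilabial→bilabial), same voicing; total 4. Next closest is /ð/ at distance 6.

b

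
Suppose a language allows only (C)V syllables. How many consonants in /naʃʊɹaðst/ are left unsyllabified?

3

Syllabifying with onset maximization leaves /ð/, /s/, /t/ stranded (no codas are permitted; onsets are limited to one consonant).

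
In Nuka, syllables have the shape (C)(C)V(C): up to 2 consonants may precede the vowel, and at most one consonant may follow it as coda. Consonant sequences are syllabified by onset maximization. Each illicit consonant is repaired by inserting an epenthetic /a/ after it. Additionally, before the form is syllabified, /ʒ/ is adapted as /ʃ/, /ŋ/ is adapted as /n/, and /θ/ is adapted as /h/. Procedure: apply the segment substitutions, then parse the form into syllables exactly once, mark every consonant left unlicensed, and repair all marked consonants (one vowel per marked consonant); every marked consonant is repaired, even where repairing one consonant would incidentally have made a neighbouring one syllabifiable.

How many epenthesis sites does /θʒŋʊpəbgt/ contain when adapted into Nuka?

After substitution the input is /hʃnʊpəbgt/.
The unsyllabifiable consonants are /h/, /g/, /t/; each receives one epenthetic vowel.

3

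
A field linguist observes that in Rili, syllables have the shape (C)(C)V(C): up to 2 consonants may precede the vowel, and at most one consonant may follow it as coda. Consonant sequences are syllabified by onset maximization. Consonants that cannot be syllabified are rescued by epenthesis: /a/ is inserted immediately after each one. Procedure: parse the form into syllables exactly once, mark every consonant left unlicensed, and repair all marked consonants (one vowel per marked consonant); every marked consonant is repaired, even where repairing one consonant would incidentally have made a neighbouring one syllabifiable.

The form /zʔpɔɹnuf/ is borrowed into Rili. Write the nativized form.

The consonants /z/ cannot be parsed into a legal (C)(C)V(C) syllable (at most one coda consonant is licensed; onsets may contain at most 2 consonants).
Inserting the epenthetic vowel yields /z/ → /za/.

zaʔpɔɹnuf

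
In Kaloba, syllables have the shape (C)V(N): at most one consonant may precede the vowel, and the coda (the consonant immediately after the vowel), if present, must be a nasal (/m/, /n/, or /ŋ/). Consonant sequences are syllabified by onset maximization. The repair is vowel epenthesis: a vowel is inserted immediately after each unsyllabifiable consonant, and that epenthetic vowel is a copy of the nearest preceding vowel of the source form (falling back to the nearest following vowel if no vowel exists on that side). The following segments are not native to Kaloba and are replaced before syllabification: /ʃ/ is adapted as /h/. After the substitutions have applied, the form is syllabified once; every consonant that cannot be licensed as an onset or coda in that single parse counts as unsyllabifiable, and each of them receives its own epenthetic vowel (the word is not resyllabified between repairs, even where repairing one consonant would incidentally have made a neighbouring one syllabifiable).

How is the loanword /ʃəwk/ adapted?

həwəkə

Substitution: /ʃ/ → /h/, giving /həwk/.
The consonants /w/, /k/ cannot be parsed into a legal (C)V(N) syllable (only a nasal (/m/, /n/, or /ŋ/) is licensed in coda position; onsets are limited to one consonant).
Inserting the epenthetic vowel yields /w/ → /wə/, /k/ → /kə/.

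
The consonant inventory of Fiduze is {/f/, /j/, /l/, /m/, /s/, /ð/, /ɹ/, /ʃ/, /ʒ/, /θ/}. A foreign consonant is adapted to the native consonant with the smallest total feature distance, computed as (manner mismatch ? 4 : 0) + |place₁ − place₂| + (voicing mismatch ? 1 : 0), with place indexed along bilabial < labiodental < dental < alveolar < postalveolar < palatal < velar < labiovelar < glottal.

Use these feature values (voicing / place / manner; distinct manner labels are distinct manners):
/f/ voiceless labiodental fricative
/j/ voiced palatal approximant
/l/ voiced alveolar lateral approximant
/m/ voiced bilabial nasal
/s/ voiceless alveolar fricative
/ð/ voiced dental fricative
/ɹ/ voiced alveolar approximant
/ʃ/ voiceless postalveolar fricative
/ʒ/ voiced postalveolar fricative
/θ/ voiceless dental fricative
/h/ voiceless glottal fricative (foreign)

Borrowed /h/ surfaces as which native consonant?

ʃ

/ʃ/ is closest: same manner (fricative), place distance 4 (glottal→postalveolar), same voicing; total 4. Next closest is /s/ at distance 5.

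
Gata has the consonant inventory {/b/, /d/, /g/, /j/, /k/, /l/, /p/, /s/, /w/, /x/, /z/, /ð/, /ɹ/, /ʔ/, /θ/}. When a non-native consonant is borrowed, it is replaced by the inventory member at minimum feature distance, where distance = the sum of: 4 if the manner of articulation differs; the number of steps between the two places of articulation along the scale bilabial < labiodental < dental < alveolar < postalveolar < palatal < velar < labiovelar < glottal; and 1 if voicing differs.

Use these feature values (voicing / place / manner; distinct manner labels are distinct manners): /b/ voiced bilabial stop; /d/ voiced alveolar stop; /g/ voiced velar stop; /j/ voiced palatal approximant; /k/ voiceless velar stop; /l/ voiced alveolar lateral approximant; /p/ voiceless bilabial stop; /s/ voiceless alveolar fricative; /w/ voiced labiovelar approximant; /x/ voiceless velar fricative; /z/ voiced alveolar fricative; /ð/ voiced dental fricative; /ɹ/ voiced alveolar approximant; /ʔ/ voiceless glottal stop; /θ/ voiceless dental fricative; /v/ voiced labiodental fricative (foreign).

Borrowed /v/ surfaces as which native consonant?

/ð/ is closest: same manner (fricative), place distance 1 (labiodental→dental), same voicing; total 1. Next closest is /z/ at distance 2.

ð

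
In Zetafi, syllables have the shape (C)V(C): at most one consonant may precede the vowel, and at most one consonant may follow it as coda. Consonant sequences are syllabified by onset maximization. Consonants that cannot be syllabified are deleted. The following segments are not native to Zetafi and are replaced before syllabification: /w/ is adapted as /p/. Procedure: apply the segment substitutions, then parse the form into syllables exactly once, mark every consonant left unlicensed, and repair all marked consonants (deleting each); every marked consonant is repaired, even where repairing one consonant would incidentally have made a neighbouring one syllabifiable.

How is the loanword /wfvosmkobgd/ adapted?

voskob

Substitution: /w/ → /p/, giving /pfvosmkobgd/.
Under (C)V(C), the unsyllabifiable consonants are /p/, /f/, /m/, /g/, /d/ (at most one coda consonant is licensed; onsets are limited to one consonant).
Deleting the stranded consonants removes /p/, /f/, /m/, /g/, /d/.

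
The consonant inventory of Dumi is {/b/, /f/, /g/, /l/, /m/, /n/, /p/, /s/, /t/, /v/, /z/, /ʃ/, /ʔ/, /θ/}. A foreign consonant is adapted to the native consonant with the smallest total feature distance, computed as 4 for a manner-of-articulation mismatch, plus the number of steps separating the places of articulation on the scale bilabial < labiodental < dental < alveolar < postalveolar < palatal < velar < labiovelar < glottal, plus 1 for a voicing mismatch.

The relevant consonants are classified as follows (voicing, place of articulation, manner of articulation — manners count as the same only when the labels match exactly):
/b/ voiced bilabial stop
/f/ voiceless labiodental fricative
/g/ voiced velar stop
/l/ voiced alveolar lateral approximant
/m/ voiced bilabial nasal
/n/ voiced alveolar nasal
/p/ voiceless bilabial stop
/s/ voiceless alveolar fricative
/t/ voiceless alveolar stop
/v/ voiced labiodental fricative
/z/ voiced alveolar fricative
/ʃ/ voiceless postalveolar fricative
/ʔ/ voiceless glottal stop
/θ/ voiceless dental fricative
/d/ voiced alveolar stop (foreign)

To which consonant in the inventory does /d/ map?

t

/t/ is closest: same manner (stop), place distance 0 (alveolar→alveolar), voicing differs (+1); total 1. Next closest is /b/ at distance 3.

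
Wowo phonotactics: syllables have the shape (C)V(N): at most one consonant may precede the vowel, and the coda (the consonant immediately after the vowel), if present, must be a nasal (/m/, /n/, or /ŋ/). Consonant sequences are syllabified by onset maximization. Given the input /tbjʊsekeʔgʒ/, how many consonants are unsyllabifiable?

5

Syllabifying with onset maximization leaves /t/, /b/, /ʔ/, /g/, /ʒ/ stranded (only a nasal (/m/, /n/, or /ŋ/) is licensed in coda position; onsets are limited to one consonant).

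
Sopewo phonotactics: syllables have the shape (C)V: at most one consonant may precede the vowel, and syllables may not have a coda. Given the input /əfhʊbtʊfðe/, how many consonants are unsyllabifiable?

Syllabifying with onset maximization leaves /f/, /b/, /f/ stranded (no codas are permitted; onsets are limited to one consonant).

3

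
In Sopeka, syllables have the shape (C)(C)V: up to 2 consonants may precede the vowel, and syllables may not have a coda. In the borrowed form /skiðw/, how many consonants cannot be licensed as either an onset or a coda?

The consonants /ð/, /w/ cannot be parsed into a legal (C)(C)V syllable (no codas are permitted; onsets may contain at most 2 consonants).

2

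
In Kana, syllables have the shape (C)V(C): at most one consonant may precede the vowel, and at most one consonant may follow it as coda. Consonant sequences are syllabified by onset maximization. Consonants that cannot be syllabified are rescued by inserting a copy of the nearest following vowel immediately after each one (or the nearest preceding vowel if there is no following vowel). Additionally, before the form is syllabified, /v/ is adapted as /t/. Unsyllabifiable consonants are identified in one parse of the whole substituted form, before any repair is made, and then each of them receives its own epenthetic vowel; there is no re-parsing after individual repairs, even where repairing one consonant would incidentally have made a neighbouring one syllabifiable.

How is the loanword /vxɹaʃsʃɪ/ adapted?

Substitution: /v/ → /t/, giving /txɹaʃsʃɪ/.
The consonants /t/, /x/, /s/ cannot be parsed into a legal (C)V(C) syllable (at most one coda consonant is licensed; onsets are limited to one consonant).
Epenthesis after each stranded consonant: /t/ → /ta/, /x/ → /xa/, /s/ → /sɪ/.

taxaɹaʃsɪʃɪ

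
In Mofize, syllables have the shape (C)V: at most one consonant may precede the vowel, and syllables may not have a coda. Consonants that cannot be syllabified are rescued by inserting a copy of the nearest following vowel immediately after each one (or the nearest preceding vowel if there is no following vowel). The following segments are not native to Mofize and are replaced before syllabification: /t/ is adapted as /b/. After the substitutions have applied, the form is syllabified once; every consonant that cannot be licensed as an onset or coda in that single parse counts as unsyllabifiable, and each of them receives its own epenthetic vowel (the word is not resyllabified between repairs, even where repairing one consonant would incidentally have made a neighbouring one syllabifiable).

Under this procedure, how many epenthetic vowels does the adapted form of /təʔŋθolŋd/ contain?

5

After substitution the input is /bəʔŋθolŋd/.
The unsyllabifiable consonants are /ʔ/, /ŋ/, /l/, /ŋ/, /d/; each receives one epenthetic vowel.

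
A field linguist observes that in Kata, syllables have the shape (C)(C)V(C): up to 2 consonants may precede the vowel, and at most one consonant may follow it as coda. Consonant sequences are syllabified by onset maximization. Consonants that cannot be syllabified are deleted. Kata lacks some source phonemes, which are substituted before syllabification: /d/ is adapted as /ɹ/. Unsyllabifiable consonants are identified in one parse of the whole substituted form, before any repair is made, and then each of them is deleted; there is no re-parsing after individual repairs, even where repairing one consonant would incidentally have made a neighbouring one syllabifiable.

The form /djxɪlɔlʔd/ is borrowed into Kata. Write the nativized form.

Substitution: /d/ → /ɹ/, giving /ɹjxɪlɔlʔɹ/.
Under (C)(C)V(C), the unsyllabifiable consonants are /ɹ/, /ʔ/, /ɹ/ (at most one coda consonant is licensed; onsets may contain at most 2 consonants).
Deleting the stranded consonants removes /ɹ/, /ʔ/, /ɹ/.

jxɪlɔl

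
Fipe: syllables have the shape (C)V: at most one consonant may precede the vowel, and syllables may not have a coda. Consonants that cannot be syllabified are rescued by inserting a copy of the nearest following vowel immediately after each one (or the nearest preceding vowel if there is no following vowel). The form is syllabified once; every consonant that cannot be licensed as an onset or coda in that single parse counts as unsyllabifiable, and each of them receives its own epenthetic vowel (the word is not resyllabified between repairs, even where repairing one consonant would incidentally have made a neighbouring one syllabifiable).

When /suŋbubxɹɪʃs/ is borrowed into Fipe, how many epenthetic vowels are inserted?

5

The unsyllabifiable consonants are /ŋ/, /b/, /x/, /ʃ/, /s/; each receives one epenthetic vowel.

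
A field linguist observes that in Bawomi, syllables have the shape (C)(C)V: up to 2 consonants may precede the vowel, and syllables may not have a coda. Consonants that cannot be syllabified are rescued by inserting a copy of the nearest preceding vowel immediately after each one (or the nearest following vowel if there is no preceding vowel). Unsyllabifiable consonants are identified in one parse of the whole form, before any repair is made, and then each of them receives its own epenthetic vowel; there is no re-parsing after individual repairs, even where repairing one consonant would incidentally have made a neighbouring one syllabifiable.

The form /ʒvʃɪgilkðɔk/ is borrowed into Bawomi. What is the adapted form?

Under (C)(C)V, the unsyllabifiable consonants are /ʒ/, /l/, /k/ (no codas are permitted; onsets may contain at most 2 consonants).
Each unlicensed consonant becomes the onset of a new syllable: /ʒ/ → /ʒɪ/, /l/ → /li/, /k/ → /kɔ/.

ʒɪvʃɪgilikðɔkɔ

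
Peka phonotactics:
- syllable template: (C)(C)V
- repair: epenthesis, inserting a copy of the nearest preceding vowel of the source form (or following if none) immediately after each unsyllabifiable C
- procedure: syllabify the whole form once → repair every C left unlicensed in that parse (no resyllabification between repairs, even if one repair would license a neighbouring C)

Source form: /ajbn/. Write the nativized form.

The consonants /j/, /b/, /n/ cannot be parsed into a legal (C)(C)V syllable (no codas are permitted; onsets may contain at most 2 consonants).
Inserting the epenthetic vowel yields /j/ → /ja/, /b/ → /ba/, /n/ → /na/.

ajabana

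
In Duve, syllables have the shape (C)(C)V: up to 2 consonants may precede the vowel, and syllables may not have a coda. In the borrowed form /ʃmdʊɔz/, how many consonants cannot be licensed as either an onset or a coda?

Under (C)(C)V, the unsyllabifiable consonants are /ʃ/, /z/ (no codas are permitted; onsets may contain at most 2 consonants).

2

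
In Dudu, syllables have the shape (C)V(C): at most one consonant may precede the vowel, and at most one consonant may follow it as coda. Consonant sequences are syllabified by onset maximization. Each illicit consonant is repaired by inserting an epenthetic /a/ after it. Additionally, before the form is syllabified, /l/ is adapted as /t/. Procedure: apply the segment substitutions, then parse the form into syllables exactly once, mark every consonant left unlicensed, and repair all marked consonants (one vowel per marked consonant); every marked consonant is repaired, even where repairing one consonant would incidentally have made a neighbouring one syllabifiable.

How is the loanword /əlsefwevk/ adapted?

Substitution: /l/ → /t/, giving /ətsefwevk/.
Syllabifying with onset maximization leaves /k/ stranded (at most one coda consonant is licensed; onsets are limited to one consonant).
Each unlicensed consonant becomes the onset of a new syllable: /k/ → /ka/.

ətsefwevka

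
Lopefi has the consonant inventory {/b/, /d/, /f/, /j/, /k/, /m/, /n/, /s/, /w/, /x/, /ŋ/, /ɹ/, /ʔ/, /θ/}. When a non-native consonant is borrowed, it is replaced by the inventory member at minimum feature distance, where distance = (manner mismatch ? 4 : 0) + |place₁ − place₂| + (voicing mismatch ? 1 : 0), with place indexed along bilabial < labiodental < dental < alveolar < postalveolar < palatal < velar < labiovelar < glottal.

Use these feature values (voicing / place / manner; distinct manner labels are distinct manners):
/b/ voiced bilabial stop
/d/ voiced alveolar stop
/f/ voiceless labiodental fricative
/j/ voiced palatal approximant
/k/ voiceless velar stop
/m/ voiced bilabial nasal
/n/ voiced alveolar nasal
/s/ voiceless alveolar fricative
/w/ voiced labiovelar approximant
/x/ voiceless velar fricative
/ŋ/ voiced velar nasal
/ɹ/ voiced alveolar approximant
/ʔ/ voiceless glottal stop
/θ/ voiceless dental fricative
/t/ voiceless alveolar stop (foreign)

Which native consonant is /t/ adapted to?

d

/d/ is closest: same manner (stop), place distance 0 (alveolar→alveolar), voicing differs (+1); total 1. Next closest is /k/ at distance 3.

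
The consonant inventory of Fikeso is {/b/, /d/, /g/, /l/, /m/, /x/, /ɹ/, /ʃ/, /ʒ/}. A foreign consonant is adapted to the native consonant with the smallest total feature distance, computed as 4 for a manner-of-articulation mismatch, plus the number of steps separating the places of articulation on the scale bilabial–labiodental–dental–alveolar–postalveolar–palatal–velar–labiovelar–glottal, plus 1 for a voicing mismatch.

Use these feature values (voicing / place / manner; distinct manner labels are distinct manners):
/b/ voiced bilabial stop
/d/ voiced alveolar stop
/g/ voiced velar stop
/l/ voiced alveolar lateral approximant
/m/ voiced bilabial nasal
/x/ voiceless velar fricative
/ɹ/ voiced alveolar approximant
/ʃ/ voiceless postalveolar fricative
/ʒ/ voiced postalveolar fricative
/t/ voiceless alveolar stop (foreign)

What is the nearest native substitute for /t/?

/d/ is closest: same manner (stop), place distance 0 (alveolar→alveolar), voicing differs (+1); total 1. Next closest is /b/ at distance 4.

d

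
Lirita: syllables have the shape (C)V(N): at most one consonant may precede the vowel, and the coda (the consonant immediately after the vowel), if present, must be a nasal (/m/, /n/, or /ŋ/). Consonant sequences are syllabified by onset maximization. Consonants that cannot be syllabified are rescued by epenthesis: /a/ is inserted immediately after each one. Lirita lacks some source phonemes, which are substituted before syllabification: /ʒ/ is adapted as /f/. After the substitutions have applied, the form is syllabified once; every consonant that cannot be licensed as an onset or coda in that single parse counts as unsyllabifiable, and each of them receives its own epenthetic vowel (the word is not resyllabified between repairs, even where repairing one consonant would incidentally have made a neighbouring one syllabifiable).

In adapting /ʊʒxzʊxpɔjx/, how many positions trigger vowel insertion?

5

After substitution the input is /ʊfxzʊxpɔjx/.
The unsyllabifiable consonants are /f/, /x/, /x/, /j/, /x/; each receives one epenthetic vowel.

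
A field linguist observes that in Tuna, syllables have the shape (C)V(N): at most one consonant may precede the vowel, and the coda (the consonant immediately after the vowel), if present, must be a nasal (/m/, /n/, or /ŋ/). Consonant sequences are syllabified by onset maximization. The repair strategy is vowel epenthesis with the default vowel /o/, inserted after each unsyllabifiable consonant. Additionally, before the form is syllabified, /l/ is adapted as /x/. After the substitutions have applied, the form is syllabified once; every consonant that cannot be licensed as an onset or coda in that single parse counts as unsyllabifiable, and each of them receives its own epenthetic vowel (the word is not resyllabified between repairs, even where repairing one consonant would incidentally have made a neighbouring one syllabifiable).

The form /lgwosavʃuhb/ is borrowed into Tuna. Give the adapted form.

Substitution: /l/ → /x/, giving /xgwosavʃuhb/.
The consonants /x/, /g/, /v/, /h/, /b/ cannot be parsed into a legal (C)V(N) syllable (only a nasal (/m/, /n/, or /ŋ/) is licensed in coda position; onsets are limited to one consonant).
Each unlicensed consonant becomes the onset of a new syllable: /x/ → /xo/, /g/ → /go/, /v/ → /vo/, /h/ → /ho/, /b/ → /bo/.

xogowosavoʃuhobo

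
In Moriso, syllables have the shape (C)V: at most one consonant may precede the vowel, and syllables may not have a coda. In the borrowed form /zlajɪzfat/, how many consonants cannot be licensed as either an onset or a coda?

3

Under (C)V, the unsyllabifiable consonants are /z/, /z/, /t/ (no codas are permitted; onsets are limited to one consonant).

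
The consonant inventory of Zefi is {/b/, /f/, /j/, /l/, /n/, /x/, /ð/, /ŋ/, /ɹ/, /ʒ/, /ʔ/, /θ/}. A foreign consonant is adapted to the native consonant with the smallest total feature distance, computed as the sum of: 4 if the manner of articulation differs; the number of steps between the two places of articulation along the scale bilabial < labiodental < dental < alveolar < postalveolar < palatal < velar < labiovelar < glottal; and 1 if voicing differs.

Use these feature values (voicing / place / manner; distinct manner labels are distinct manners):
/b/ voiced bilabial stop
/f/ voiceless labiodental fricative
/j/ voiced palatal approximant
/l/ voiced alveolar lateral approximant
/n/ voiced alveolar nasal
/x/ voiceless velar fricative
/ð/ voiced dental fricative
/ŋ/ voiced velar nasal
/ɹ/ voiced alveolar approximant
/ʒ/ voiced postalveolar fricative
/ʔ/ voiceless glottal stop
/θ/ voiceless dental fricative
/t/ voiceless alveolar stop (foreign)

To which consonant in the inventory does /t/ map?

b

/b/ is closest: same manner (stop), place distance 3 (alveolar→bilabial), voicing differs (+1); total 4. Next closest is /l/ at distance 5.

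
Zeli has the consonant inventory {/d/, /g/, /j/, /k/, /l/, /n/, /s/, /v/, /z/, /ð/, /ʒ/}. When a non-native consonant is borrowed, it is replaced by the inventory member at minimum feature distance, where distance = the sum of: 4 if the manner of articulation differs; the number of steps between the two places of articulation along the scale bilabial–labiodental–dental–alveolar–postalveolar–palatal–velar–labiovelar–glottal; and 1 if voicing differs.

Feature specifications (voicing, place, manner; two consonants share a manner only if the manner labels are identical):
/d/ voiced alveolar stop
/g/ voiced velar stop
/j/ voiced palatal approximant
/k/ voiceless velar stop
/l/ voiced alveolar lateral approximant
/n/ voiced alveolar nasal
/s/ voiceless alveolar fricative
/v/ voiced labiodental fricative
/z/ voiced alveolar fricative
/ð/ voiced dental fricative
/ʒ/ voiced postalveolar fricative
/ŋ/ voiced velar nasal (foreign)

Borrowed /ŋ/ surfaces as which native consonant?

n

/n/ is closest: same manner (nasal), place distance 3 (velar→alveolar), same voicing; total 3. Next closest is /g/ at distance 4.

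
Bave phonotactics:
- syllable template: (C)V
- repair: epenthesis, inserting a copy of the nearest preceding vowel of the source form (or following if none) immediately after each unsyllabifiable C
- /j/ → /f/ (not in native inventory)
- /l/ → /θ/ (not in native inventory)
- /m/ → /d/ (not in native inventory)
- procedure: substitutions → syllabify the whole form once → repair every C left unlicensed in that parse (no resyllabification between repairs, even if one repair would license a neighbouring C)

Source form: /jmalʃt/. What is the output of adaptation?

Substitution: /j/ → /f/, /m/ → /d/, /l/ → /θ/, giving /fdaθʃt/.
The consonants /f/, /θ/, /ʃ/, /t/ cannot be parsed into a legal (C)V syllable (no codas are permitted; onsets are limited to one consonant).
Inserting the epenthetic vowel yields /f/ → /fa/, /θ/ → /θa/, /ʃ/ → /ʃa/, /t/ → /ta/.

fadaθaʃata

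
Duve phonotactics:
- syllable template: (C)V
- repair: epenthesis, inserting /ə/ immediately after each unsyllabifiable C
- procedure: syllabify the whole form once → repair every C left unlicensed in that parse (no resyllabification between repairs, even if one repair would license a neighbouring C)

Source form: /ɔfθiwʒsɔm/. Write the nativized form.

ɔfəθiwəʒəsɔmə

Under (C)V, the unsyllabifiable consonants are /f/, /w/, /ʒ/, /m/ (no codas are permitted; onsets are limited to one consonant).
Inserting the epenthetic vowel yields /f/ → /fə/, /w/ → /wə/, /ʒ/ → /ʒə/, /m/ → /mə/.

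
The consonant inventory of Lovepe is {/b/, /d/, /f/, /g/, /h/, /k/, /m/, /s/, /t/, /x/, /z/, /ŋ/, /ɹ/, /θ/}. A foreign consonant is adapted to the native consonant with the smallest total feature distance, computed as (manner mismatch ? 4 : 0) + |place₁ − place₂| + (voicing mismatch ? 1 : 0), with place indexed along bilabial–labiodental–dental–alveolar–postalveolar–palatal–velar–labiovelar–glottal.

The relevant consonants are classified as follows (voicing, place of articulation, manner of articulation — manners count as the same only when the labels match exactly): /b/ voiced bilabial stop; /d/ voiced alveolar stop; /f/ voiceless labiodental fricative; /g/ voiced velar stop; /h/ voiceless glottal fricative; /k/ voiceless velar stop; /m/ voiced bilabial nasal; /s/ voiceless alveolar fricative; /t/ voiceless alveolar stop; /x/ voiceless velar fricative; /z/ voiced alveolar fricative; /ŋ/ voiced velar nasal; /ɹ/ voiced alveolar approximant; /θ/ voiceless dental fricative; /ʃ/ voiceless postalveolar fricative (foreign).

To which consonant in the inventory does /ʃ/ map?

/s/ is closest: same manner (fricative), place distance 1 (postalveolar→alveolar), same voicing; total 1. Next closest is /x/ at distance 2.

s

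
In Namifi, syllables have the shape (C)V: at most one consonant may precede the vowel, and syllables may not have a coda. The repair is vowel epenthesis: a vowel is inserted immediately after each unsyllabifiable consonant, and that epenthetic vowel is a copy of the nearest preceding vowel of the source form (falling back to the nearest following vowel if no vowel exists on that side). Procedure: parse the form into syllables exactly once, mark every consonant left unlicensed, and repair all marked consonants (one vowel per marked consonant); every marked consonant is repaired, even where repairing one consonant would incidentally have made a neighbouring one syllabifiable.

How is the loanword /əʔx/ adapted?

əʔəxə

Under (C)V, the unsyllabifiable consonants are /ʔ/, /x/ (no codas are permitted; onsets are limited to one consonant).
Each unlicensed consonant becomes the onset of a new syllable: /ʔ/ → /ʔə/, /x/ → /xə/.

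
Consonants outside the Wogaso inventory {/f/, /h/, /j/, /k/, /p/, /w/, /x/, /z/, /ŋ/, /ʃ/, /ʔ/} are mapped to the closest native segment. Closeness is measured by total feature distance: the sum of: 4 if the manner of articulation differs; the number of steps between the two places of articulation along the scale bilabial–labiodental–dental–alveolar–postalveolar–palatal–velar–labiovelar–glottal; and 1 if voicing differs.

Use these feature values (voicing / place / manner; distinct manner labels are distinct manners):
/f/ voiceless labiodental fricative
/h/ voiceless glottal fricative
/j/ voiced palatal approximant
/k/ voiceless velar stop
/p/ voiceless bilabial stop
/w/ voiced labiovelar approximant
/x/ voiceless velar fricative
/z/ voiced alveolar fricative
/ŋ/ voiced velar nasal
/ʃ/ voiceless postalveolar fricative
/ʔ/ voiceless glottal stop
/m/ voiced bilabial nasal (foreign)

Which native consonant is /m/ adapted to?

/p/ is closest: manner differs (nasal→stop, +4), place distance 0 (bilabial→bilabial), voicing differs (+1); total 5. Next closest is /f/ at distance 6.

p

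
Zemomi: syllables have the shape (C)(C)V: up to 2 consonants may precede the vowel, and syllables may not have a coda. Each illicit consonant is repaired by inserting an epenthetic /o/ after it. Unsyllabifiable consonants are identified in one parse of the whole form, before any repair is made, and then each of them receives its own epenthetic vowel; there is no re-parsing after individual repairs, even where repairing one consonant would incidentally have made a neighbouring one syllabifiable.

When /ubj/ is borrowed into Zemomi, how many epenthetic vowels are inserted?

The unsyllabifiable consonants are /b/, /j/; each receives one epenthetic vowel.

2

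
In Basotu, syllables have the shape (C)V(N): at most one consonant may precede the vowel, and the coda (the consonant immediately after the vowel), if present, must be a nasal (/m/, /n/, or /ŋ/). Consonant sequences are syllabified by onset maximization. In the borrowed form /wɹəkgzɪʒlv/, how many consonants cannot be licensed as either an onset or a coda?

6

Under (C)V(N), the unsyllabifiable consonants are /w/, /k/, /g/, /ʒ/, /l/, /v/ (only a nasal (/m/, /n/, or /ŋ/) is licensed in coda position; onsets are limited to one consonant).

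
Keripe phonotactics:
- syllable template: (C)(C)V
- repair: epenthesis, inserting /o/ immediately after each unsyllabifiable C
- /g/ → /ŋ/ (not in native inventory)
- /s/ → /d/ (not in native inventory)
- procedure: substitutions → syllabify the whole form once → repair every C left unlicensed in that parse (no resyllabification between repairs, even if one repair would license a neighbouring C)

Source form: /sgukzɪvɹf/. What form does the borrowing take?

Substitution: /s/ → /d/, /g/ → /ŋ/, giving /dŋukzɪvɹf/.
Syllabifying with onset maximization leaves /v/, /ɹ/, /f/ stranded (no codas are permitted; onsets may contain at most 2 consonants).
Inserting the epenthetic vowel yields /v/ → /vo/, /ɹ/ → /ɹo/, /f/ → /fo/.

dŋukzɪvoɹofo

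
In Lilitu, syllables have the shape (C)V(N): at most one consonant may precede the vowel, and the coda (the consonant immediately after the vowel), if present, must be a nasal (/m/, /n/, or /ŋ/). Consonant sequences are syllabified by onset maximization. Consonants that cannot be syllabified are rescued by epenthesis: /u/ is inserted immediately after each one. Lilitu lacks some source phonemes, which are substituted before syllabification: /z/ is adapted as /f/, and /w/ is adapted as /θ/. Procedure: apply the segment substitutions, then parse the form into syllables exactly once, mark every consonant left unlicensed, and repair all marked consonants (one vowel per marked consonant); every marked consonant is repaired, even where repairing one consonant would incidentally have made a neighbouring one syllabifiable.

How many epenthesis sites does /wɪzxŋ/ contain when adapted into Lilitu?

3

After substitution the input is /θɪfxŋ/.
The unsyllabifiable consonants are /f/, /x/, /ŋ/; each receives one epenthetic vowel.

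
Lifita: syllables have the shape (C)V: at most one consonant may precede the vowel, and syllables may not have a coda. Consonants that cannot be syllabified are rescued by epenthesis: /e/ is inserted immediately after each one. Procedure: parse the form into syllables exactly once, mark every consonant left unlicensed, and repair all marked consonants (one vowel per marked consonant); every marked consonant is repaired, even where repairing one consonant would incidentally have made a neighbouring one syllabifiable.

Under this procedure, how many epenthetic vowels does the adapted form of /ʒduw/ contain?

2

The unsyllabifiable consonants are /ʒ/, /w/; each receives one epenthetic vowel.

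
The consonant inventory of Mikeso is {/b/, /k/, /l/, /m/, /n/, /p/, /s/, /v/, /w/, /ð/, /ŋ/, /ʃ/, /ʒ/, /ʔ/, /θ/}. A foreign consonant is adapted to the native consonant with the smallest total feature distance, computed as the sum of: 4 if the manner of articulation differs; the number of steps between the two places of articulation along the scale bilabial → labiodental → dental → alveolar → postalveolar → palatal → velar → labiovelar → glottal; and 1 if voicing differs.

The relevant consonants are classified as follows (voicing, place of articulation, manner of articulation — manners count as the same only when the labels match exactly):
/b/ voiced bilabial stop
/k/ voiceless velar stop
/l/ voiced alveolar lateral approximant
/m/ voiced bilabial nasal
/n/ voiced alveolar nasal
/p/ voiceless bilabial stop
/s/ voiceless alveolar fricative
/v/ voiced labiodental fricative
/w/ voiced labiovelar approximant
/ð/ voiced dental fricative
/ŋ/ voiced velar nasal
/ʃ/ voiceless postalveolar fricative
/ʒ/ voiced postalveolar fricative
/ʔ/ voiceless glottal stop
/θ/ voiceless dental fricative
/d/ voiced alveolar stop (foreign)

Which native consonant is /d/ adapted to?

b

/b/ is closest: same manner (stop), place distance 3 (alveolar→bilabial), same voicing; total 3. Next closest is /k/ at distance 4.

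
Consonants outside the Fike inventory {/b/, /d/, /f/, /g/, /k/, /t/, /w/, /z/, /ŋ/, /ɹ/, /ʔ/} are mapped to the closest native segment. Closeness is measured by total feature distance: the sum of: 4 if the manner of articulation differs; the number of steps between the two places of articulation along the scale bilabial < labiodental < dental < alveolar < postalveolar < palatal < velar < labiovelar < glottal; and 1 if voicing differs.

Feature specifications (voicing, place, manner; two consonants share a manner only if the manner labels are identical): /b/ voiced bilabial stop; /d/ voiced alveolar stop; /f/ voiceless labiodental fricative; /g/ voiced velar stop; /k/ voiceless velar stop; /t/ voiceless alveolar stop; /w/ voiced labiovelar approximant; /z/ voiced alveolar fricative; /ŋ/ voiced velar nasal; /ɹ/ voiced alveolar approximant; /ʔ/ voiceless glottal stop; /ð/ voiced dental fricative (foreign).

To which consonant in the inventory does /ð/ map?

/z/ is closest: same manner (fricative), place distance 1 (dental→alveolar), same voicing; total 1. Next closest is /f/ at distance 2.

z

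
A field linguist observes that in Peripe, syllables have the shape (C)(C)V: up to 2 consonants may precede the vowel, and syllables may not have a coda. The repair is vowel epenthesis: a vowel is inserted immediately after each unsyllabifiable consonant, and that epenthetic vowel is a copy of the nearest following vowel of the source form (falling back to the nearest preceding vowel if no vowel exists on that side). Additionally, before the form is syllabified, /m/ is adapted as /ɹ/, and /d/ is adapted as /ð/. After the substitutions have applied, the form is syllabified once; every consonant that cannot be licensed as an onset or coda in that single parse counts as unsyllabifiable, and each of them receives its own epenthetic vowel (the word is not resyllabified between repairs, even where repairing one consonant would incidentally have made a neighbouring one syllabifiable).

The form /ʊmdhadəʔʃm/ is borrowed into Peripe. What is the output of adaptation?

Substitution: /m/ → /ɹ/, /d/ → /ð/, giving /ʊɹðhaðəʔʃɹ/.
Under (C)(C)V, the unsyllabifiable consonants are /ɹ/, /ʔ/, /ʃ/, /ɹ/ (no codas are permitted; onsets may contain at most 2 consonants).
Each unlicensed consonant becomes the onset of a new syllable: /ɹ/ → /ɹa/, /ʔ/ → /ʔə/, /ʃ/ → /ʃə/, /ɹ/ → /ɹə/.

ʊɹaðhaðəʔəʃəɹə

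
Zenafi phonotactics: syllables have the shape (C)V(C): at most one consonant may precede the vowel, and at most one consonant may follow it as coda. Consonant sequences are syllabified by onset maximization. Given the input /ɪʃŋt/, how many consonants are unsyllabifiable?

Under (C)V(C), the unsyllabifiable consonants are /ŋ/, /t/ (at most one coda consonant is licensed; onsets are limited to one consonant).

2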